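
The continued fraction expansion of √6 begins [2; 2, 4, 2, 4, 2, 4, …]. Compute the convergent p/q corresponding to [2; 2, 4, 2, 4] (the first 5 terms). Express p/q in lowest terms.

Compute successive convergents:
a_0 = 2: 2/1
a_1 = 2: 5/2
a_2 = 4: 22/9
a_3 = 2: 49/20
a_4 = 4: 218/89

218/89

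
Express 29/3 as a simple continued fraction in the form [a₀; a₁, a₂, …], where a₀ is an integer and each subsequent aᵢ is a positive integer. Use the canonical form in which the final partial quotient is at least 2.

29 = 9·3 + 2, so a_0 = 9
3 = 1·2 + 1, so a_1 = 1
2 = 2·1 + 0, so a_2 = 2

[9; 1, 2]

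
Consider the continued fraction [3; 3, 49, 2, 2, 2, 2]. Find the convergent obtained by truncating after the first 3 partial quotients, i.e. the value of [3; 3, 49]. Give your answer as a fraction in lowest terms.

Work from the innermost term outward:
Start with 49.
3 + 1/(49/1) = 3 + 1/49 = 148/49
3 + 1/(148/49) = 3 + 49/148 = 493/148

493/148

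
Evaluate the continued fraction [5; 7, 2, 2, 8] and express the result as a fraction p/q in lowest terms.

1597/311

Start with 8.
2 + 1/(8/1) = 2 + 1/8 = 17/8
2 + 1/(17/8) = 2 + 8/17 = 42/17
7 + 1/(42/17) = 7 + 17/42 = 311/42
5 + 1/(311/42) = 5 + 42/311 = 1597/311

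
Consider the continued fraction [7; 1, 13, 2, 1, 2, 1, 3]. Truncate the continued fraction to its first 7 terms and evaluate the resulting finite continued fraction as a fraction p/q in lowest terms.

1253/158

Start with 1.
2 + 1/(1/1) = 2 + 1/1 = 3/1
1 + 1/(3/1) = 1 + 1/3 = 4/3
2 + 1/(4/3) = 2 + 3/4 = 11/4
13 + 1/(11/4) = 13 + 4/11 = 147/11
1 + 1/(147/11) = 1 + 11/147 = 158/147
7 + 1/(158/147) = 7 + 147/158 = 1253/158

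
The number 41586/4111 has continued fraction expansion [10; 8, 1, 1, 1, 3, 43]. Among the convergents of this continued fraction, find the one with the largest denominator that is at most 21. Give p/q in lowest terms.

a_0 = 10: 10/1  (≤ bound)
a_1 = 8: 81/8  (≤ bound)
a_2 = 1: 91/9  (≤ bound)
a_3 = 1: 172/17  (≤ bound)
a_4 = 1: 263/26  (> 21, stop)

172/17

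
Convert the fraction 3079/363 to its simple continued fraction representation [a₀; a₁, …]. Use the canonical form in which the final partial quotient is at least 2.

[8; 2, 13, 2, 6]

Run the Euclidean algorithm, recording each quotient:
3079 = 8·363 + 175, so a_0 = 8
363 = 2·175 + 13, so a_1 = 2
175 = 13·13 + 6, so a_2 = 13
13 = 2·6 + 1, so a_3 = 2
6 = 6·1 + 0, so a_4 = 6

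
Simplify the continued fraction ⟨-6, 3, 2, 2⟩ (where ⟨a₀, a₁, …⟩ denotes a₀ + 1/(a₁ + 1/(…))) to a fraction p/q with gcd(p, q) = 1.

-97/17

a_0 = -6: -6/1
a_1 = 3: -17/3
a_2 = 2: -40/7
a_3 = 2: -97/17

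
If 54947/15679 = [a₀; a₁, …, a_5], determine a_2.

1

Apply division with remainder until the remainder is 0:
54947 ÷ 15679 → quotient 3, remainder 7910
15679 ÷ 7910 → quotient 1, remainder 7769
7910 ÷ 7769 → quotient 1, remainder 141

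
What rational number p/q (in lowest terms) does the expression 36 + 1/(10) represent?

a_0 = 36: 36/1
a_1 = 10: 361/10

361/10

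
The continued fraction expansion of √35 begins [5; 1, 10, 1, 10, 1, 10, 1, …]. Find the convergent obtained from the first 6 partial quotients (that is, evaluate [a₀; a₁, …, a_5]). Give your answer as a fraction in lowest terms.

Use the convergent recurrence hₖ = aₖ·hₖ₋₁ + hₖ₋₂ (and likewise for the denominators kₖ):
a_0 = 5: 5/1
a_1 = 1: 6/1
a_2 = 10: 65/11
a_3 = 1: 71/12
a_4 = 10: 775/131
a_5 = 1: 846/143

846/143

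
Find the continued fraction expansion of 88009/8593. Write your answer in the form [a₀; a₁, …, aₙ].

[10; 4, 7, 1, 1, 45, 1, 2]

88009 ÷ 8593 → quotient 10, remainder 2079
8593 ÷ 2079 → quotient 4, remainder 277
2079 ÷ 277 → quotient 7, remainder 140
277 ÷ 140 → quotient 1, remainder 137
140 ÷ 137 → quotient 1, remainder 3
137 ÷ 3 → quotient 45, remainder 2
3 ÷ 2 → quotient 1, remainder 1
2 ÷ 1 → quotient 2, remainder 0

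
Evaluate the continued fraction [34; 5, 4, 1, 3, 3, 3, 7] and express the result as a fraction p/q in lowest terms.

Use the convergent recurrence hₖ = aₖ·hₖ₋₁ + hₖ₋₂ (and likewise for the denominators kₖ):
a_0 = 34: 34/1
a_1 = 5: 171/5
a_2 = 4: 718/21
a_3 = 1: 889/26
a_4 = 3: 3385/99
a_5 = 3: 11044/323
a_6 = 3: 36517/1068
a_7 = 7: 266663/7799

266663/7799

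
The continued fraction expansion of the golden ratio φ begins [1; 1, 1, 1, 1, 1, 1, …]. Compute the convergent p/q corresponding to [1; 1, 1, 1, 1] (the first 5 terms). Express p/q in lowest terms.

8/5

Start with 1.
1 + 1/(1/1) = 1 + 1/1 = 2/1
1 + 1/(2/1) = 1 + 1/2 = 3/2
1 + 1/(3/2) = 1 + 2/3 = 5/3
1 + 1/(5/3) = 1 + 3/5 = 8/5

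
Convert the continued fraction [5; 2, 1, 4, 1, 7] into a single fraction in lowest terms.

712/133

Use the convergent recurrence hₖ = aₖ·hₖ₋₁ + hₖ₋₂ (and likewise for the denominators kₖ):
a_0 = 5: 5/1
a_1 = 2: 11/2
a_2 = 1: 16/3
a_3 = 4: 75/14
a_4 = 1: 91/17
a_5 = 7: 712/133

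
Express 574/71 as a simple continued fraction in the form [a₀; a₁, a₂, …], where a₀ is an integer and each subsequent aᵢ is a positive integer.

[8; 11, 1, 5]

Repeatedly divide and take the remainder:
574 = 8·71 + 6, so a_0 = 8
71 = 11·6 + 5, so a_1 = 11
6 = 1·5 + 1, so a_2 = 1
5 = 5·1 + 0, so a_3 = 5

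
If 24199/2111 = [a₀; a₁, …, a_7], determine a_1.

2

⌊24199/2111⌋ = 11, remainder 978
⌊2111/978⌋ = 2, remainder 155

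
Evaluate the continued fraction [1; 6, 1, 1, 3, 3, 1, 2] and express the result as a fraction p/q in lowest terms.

628/545

Work from the innermost term outward:
Start with 2.
1 + 1/(2/1) = 1 + 1/2 = 3/2
3 + 1/(3/2) = 3 + 2/3 = 11/3
3 + 1/(11/3) = 3 + 3/11 = 36/11
1 + 1/(36/11) = 1 + 11/36 = 47/36
1 + 1/(47/36) = 1 + 36/47 = 83/47
6 + 1/(83/47) = 6 + 47/83 = 545/83
1 + 1/(545/83) = 1 + 83/545 = 628/545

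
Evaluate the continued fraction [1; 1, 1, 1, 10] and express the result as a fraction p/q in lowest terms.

53/32

Build up convergents one term at a time:
a_0 = 1: 1/1
a_1 = 1: 2/1
a_2 = 1: 3/2
a_3 = 1: 5/3
a_4 = 10: 53/32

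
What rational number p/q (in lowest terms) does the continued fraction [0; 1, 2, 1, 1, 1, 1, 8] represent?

112/155

Use the convergent recurrence hₖ = aₖ·hₖ₋₁ + hₖ₋₂ (and likewise for the denominators kₖ):
a_0 = 0: 0/1
a_1 = 1: 1/1
a_2 = 2: 2/3
a_3 = 1: 3/4
a_4 = 1: 5/7
a_5 = 1: 8/11
a_6 = 1: 13/18
a_7 = 8: 112/155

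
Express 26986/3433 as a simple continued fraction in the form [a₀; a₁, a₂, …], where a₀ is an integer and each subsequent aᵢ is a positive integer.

Repeatedly divide and take the remainder:
26986 ÷ 3433 → quotient 7, remainder 2955
3433 ÷ 2955 → quotient 1, remainder 478
2955 ÷ 478 → quotient 6, remainder 87
478 ÷ 87 → quotient 5, remainder 43
87 ÷ 43 → quotient 2, remainder 1
43 ÷ 1 → quotient 43, remainder 0

[7; 1, 6, 5, 2, 43]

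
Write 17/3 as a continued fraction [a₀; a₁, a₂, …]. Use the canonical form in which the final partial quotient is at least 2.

17 = 5·3 + 2, so a_0 = 5
3 = 1·2 + 1, so a_1 = 1
2 = 2·1 + 0, so a_2 = 2

[5; 1, 2]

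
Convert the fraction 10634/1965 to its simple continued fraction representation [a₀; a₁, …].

[5; 2, 2, 3, 57, 2]

⌊10634/1965⌋ = 5, remainder 809
⌊1965/809⌋ = 2, remainder 347
⌊809/347⌋ = 2, remainder 115
⌊347/115⌋ = 3, remainder 2
⌊115/2⌋ = 57, remainder 1
⌊2/1⌋ = 2, remainder 0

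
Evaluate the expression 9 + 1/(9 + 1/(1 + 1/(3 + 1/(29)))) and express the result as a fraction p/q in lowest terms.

Work from the innermost term outward:
Start with 29.
3 + 1/(29/1) = 3 + 1/29 = 88/29
1 + 1/(88/29) = 1 + 29/88 = 117/88
9 + 1/(117/88) = 9 + 88/117 = 1141/117
9 + 1/(1141/117) = 9 + 117/1141 = 10386/1141

10386/1141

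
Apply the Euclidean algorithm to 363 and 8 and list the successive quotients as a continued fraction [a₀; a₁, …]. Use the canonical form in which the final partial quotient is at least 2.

[45; 2, 1, 2]

363 = 45·8 + 3, so a_0 = 45
8 = 2·3 + 2, so a_1 = 2
3 = 1·2 + 1, so a_2 = 1
2 = 2·1 + 0, so a_3 = 2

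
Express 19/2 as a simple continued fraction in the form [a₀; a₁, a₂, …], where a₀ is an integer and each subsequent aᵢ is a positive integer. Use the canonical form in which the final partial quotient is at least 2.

Repeatedly divide and take the remainder:
19 ÷ 2 → quotient 9, remainder 1
2 ÷ 1 → quotient 2, remainder 0

[9; 2]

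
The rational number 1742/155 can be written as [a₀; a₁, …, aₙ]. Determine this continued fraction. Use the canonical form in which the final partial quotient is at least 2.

[11; 4, 5, 3, 2]

1742 ÷ 155 → quotient 11, remainder 37
155 ÷ 37 → quotient 4, remainder 7
37 ÷ 7 → quotient 5, remainder 2
7 ÷ 2 → quotient 3, remainder 1
2 ÷ 1 → quotient 2, remainder 0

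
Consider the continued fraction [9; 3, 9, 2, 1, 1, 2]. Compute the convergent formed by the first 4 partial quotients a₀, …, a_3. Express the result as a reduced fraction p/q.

a_0 = 9: 9/1
a_1 = 3: 28/3
a_2 = 9: 261/28
a_3 = 2: 550/59

550/59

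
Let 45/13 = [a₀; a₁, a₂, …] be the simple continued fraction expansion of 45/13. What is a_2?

Apply division with remainder until the remainder is 0:
45 = 3·13 + 6, so a_0 = 3
13 = 2·6 + 1, so a_1 = 2
6 = 6·1 + 0, so a_2 = 6

6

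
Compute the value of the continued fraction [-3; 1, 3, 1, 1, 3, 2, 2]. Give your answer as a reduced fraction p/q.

Use the convergent recurrence hₖ = aₖ·hₖ₋₁ + hₖ₋₂ (and likewise for the denominators kₖ):
a_0 = -3: -3/1
a_1 = 1: -2/1
a_2 = 3: -9/4
a_3 = 1: -11/5
a_4 = 1: -20/9
a_5 = 3: -71/32
a_6 = 2: -162/73
a_7 = 2: -395/178

-395/178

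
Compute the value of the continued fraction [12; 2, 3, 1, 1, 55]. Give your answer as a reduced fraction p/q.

Compute successive convergents:
a_0 = 12: 12/1
a_1 = 2: 25/2
a_2 = 3: 87/7
a_3 = 1: 112/9
a_4 = 1: 199/16
a_5 = 55: 11057/889

11057/889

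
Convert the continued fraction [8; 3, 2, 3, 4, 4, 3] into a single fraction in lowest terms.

Start with 3.
4 + 1/(3/1) = 4 + 1/3 = 13/3
4 + 1/(13/3) = 4 + 3/13 = 55/13
3 + 1/(55/13) = 3 + 13/55 = 178/55
2 + 1/(178/55) = 2 + 55/178 = 411/178
3 + 1/(411/178) = 3 + 178/411 = 1411/411
8 + 1/(1411/411) = 8 + 411/1411 = 11699/1411

11699/1411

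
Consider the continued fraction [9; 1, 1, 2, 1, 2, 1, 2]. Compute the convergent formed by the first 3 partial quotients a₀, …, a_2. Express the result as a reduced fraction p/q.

Starting at the tail and folding back:
Start with 1.
1 + 1/(1/1) = 1 + 1/1 = 2/1
9 + 1/(2/1) = 9 + 1/2 = 19/2

19/2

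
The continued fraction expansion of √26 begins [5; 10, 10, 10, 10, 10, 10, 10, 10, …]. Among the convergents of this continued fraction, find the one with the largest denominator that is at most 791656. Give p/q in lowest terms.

a_0 = 5: 5/1  (≤ bound)
a_1 = 10: 51/10  (≤ bound)
a_2 = 10: 515/101  (≤ bound)
a_3 = 10: 5201/1020  (≤ bound)
a_4 = 10: 52525/10301  (≤ bound)
a_5 = 10: 530451/104030  (≤ bound)
a_6 = 10: 5357035/1050601  (> 791656, stop)

530451/104030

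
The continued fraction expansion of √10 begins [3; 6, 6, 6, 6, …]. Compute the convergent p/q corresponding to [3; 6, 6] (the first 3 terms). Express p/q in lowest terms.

Start with 6.
6 + 1/(6/1) = 6 + 1/6 = 37/6
3 + 1/(37/6) = 3 + 6/37 = 117/37

117/37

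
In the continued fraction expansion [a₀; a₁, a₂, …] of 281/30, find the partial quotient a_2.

Run the Euclidean algorithm, recording each quotient:
281 = 9·30 + 11, so a_0 = 9
30 = 2·11 + 8, so a_1 = 2
11 = 1·8 + 3, so a_2 = 1

1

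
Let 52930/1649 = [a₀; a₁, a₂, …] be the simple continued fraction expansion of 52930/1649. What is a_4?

1

52930 ÷ 1649 → quotient 32, remainder 162
1649 ÷ 162 → quotient 10, remainder 29
162 ÷ 29 → quotient 5, remainder 17
29 ÷ 17 → quotient 1, remainder 12
17 ÷ 12 → quotient 1, remainder 5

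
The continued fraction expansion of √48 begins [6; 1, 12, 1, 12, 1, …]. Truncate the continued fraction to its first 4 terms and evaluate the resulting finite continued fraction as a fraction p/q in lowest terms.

Compute successive convergents:
a_0 = 6: 6/1
a_1 = 1: 7/1
a_2 = 12: 90/13
a_3 = 1: 97/14

97/14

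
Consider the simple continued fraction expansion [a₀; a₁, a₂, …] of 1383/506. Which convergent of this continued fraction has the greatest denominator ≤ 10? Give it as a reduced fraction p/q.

a_0 = 2: 2/1  (≤ bound)
a_1 = 1: 3/1  (≤ bound)
a_2 = 2: 8/3  (≤ bound)
a_3 = 1: 11/4  (≤ bound)
a_4 = 2: 30/11  (> 10, stop)

11/4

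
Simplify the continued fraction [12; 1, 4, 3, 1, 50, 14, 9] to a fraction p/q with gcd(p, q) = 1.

Build up convergents one term at a time:
a_0 = 12: 12/1
a_1 = 1: 13/1
a_2 = 4: 64/5
a_3 = 3: 205/16
a_4 = 1: 269/21
a_5 = 50: 13655/1066
a_6 = 14: 191439/14945
a_7 = 9: 1736606/135571

1736606/135571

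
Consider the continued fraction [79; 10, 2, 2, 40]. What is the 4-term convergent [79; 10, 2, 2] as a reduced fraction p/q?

4113/52

Compute successive convergents:
a_0 = 79: 79/1
a_1 = 10: 791/10
a_2 = 2: 1661/21
a_3 = 2: 4113/52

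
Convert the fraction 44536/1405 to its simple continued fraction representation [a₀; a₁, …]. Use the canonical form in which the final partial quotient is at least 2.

[31; 1, 2, 3, 5, 3, 8]

44536 ÷ 1405 → quotient 31, remainder 981
1405 ÷ 981 → quotient 1, remainder 424
981 ÷ 424 → quotient 2, remainder 133
424 ÷ 133 → quotient 3, remainder 25
133 ÷ 25 → quotient 5, remainder 8
25 ÷ 8 → quotient 3, remainder 1
8 ÷ 1 → quotient 8, remainder 0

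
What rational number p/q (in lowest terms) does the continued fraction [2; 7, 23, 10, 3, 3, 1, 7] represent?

a_0 = 2: 2/1
a_1 = 7: 15/7
a_2 = 23: 347/162
a_3 = 10: 3485/1627
a_4 = 3: 10802/5043
a_5 = 3: 35891/16756
a_6 = 1: 46693/21799
a_7 = 7: 362742/169349

362742/169349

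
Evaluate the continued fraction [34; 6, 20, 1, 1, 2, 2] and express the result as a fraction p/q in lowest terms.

51043/1494

a_0 = 34: 34/1
a_1 = 6: 205/6
a_2 = 20: 4134/121
a_3 = 1: 4339/127
a_4 = 1: 8473/248
a_5 = 2: 21285/623
a_6 = 2: 51043/1494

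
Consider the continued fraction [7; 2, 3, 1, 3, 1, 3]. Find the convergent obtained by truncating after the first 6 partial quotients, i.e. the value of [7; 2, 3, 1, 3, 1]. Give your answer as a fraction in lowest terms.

Start with 1.
3 + 1/(1/1) = 3 + 1/1 = 4/1
1 + 1/(4/1) = 1 + 1/4 = 5/4
3 + 1/(5/4) = 3 + 4/5 = 19/5
2 + 1/(19/5) = 2 + 5/19 = 43/19
7 + 1/(43/19) = 7 + 19/43 = 320/43

320/43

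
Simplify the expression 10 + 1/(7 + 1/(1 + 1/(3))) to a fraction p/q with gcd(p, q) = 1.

Starting at the tail and folding back:
Start with 3.
1 + 1/(3/1) = 1 + 1/3 = 4/3
7 + 1/(4/3) = 7 + 3/4 = 31/4
10 + 1/(31/4) = 10 + 4/31 = 314/31

314/31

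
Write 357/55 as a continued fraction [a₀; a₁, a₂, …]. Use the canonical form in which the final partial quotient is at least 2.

[6; 2, 27]

⌊357/55⌋ = 6, remainder 27
⌊55/27⌋ = 2, remainder 1
⌊27/1⌋ = 27, remainder 0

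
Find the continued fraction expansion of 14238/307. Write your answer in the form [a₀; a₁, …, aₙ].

[46; 2, 1, 1, 1, 4, 1, 6]

14238 = 46·307 + 116, so a_0 = 46
307 = 2·116 + 75, so a_1 = 2
116 = 1·75 + 41, so a_2 = 1
75 = 1·41 + 34, so a_3 = 1
41 = 1·34 + 7, so a_4 = 1
34 = 4·7 + 6, so a_5 = 4
7 = 1·6 + 1, so a_6 = 1
6 = 6·1 + 0, so a_7 = 6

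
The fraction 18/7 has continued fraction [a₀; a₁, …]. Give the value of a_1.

18 = 2·7 + 4, so a_0 = 2
7 = 1·4 + 3, so a_1 = 1

1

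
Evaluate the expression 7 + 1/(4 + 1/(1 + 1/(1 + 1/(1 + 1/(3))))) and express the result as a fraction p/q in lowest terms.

a_0 = 7: 7/1
a_1 = 4: 29/4
a_2 = 1: 36/5
a_3 = 1: 65/9
a_4 = 1: 101/14
a_5 = 3: 368/51

368/51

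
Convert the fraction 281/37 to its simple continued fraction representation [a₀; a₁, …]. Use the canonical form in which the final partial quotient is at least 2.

Apply division with remainder until the remainder is 0:
⌊281/37⌋ = 7, remainder 22
⌊37/22⌋ = 1, remainder 15
⌊22/15⌋ = 1, remainder 7
⌊15/7⌋ = 2, remainder 1
⌊7/1⌋ = 7, remainder 0

[7; 1, 1, 2, 7]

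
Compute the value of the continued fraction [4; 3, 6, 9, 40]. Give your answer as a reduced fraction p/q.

30122/6979

Start with 40.
9 + 1/(40/1) = 9 + 1/40 = 361/40
6 + 1/(361/40) = 6 + 40/361 = 2206/361
3 + 1/(2206/361) = 3 + 361/2206 = 6979/2206
4 + 1/(6979/2206) = 4 + 2206/6979 = 30122/6979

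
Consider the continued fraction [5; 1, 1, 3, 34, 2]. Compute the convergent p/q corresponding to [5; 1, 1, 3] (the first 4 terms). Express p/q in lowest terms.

Use the convergent recurrence hₖ = aₖ·hₖ₋₁ + hₖ₋₂ (and likewise for the denominators kₖ):
a_0 = 5: 5/1
a_1 = 1: 6/1
a_2 = 1: 11/2
a_3 = 3: 39/7

39/7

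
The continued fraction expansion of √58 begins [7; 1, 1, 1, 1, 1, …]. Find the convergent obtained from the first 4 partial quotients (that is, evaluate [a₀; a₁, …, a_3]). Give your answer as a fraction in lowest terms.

23/3

Start with 1.
1 + 1/(1/1) = 1 + 1/1 = 2/1
1 + 1/(2/1) = 1 + 1/2 = 3/2
7 + 1/(3/2) = 7 + 2/3 = 23/3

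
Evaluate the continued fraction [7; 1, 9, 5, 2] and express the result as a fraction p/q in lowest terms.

Start with 2.
5 + 1/(2/1) = 5 + 1/2 = 11/2
9 + 1/(11/2) = 9 + 2/11 = 101/11
1 + 1/(101/11) = 1 + 11/101 = 112/101
7 + 1/(112/101) = 7 + 101/112 = 885/112

885/112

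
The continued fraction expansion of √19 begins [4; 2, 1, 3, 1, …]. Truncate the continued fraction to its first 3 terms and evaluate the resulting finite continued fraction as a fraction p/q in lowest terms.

Starting at the tail and folding back:
Start with 1.
2 + 1/(1/1) = 2 + 1/1 = 3/1
4 + 1/(3/1) = 4 + 1/3 = 13/3

13/3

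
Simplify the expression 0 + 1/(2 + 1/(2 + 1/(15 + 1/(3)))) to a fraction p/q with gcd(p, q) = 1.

a_0 = 0: 0/1
a_1 = 2: 1/2
a_2 = 2: 2/5
a_3 = 15: 31/77
a_4 = 3: 95/236

95/236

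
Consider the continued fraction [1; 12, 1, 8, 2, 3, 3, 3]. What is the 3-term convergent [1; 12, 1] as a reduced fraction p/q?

Compute successive convergents:
a_0 = 1: 1/1
a_1 = 12: 13/12
a_2 = 1: 14/13

14/13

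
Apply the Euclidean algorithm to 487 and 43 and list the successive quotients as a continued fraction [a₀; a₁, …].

487 = 11·43 + 14, so a_0 = 11
43 = 3·14 + 1, so a_1 = 3
14 = 14·1 + 0, so a_2 = 14

[11; 3, 14]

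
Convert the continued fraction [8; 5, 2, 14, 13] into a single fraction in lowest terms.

17003/2078

Start with 13.
14 + 1/(13/1) = 14 + 1/13 = 183/13
2 + 1/(183/13) = 2 + 13/183 = 379/183
5 + 1/(379/183) = 5 + 183/379 = 2078/379
8 + 1/(2078/379) = 8 + 379/2078 = 17003/2078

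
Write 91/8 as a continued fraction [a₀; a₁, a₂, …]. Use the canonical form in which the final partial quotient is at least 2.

91 = 11·8 + 3, so a_0 = 11
8 = 2·3 + 2, so a_1 = 2
3 = 1·2 + 1, so a_2 = 1
2 = 2·1 + 0, so a_3 = 2

[11; 2, 1, 2]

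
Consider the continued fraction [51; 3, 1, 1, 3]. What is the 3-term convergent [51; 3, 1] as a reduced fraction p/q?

205/4

a_0 = 51: 51/1
a_1 = 3: 154/3
a_2 = 1: 205/4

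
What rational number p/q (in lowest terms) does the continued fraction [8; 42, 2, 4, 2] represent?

6812/849

Start with 2.
4 + 1/(2/1) = 4 + 1/2 = 9/2
2 + 1/(9/2) = 2 + 2/9 = 20/9
42 + 1/(20/9) = 42 + 9/20 = 849/20
8 + 1/(849/20) = 8 + 20/849 = 6812/849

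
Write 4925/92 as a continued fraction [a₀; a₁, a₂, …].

[53; 1, 1, 7, 6]

Apply division with remainder until the remainder is 0:
⌊4925/92⌋ = 53, remainder 49
⌊92/49⌋ = 1, remainder 43
⌊49/43⌋ = 1, remainder 6
⌊43/6⌋ = 7, remainder 1
⌊6/1⌋ = 6, remainder 0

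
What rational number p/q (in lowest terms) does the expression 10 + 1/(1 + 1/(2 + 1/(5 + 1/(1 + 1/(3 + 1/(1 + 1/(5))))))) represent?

5695/533

a_0 = 10: 10/1
a_1 = 1: 11/1
a_2 = 2: 32/3
a_3 = 5: 171/16
a_4 = 1: 203/19
a_5 = 3: 780/73
a_6 = 1: 983/92
a_7 = 5: 5695/533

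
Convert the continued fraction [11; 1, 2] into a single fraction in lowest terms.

Start with 2.
1 + 1/(2/1) = 1 + 1/2 = 3/2
11 + 1/(3/2) = 11 + 2/3 = 35/3

35/3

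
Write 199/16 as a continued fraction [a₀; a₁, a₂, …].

[12; 2, 3, 2]

Run the Euclidean algorithm, recording each quotient:
199 ÷ 16 → quotient 12, remainder 7
16 ÷ 7 → quotient 2, remainder 2
7 ÷ 2 → quotient 3, remainder 1
2 ÷ 1 → quotient 2, remainder 0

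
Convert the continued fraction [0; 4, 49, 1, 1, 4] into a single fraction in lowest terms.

Start with 4.
1 + 1/(4/1) = 1 + 1/4 = 5/4
1 + 1/(5/4) = 1 + 4/5 = 9/5
49 + 1/(9/5) = 49 + 5/9 = 446/9
4 + 1/(446/9) = 4 + 9/446 = 1793/446
0 + 1/(1793/446) = 0 + 446/1793 = 446/1793

446/1793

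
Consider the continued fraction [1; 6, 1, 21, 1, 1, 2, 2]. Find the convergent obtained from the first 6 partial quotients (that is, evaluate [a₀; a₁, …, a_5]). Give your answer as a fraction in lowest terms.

Start with 1.
1 + 1/(1/1) = 1 + 1/1 = 2/1
21 + 1/(2/1) = 21 + 1/2 = 43/2
1 + 1/(43/2) = 1 + 2/43 = 45/43
6 + 1/(45/43) = 6 + 43/45 = 313/45
1 + 1/(313/45) = 1 + 45/313 = 358/313

358/313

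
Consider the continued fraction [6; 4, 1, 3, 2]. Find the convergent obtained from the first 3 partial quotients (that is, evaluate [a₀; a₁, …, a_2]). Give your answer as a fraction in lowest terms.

Start with 1.
4 + 1/(1/1) = 4 + 1/1 = 5/1
6 + 1/(5/1) = 6 + 1/5 = 31/5

31/5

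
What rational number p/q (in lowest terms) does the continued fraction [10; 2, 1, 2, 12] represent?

a_0 = 10: 10/1
a_1 = 2: 21/2
a_2 = 1: 31/3
a_3 = 2: 83/8
a_4 = 12: 1027/99

1027/99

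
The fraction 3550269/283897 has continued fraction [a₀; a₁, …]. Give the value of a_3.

Run the Euclidean algorithm, recording each quotient:
⌊3550269/283897⌋ = 12, remainder 143505
⌊283897/143505⌋ = 1, remainder 140392
⌊143505/140392⌋ = 1, remainder 3113
⌊140392/3113⌋ = 45, remainder 307

45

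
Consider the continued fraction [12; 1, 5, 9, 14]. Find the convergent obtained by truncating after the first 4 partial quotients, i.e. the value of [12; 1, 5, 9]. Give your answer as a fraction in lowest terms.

706/55

Start with 9.
5 + 1/(9/1) = 5 + 1/9 = 46/9
1 + 1/(46/9) = 1 + 9/46 = 55/46
12 + 1/(55/46) = 12 + 46/55 = 706/55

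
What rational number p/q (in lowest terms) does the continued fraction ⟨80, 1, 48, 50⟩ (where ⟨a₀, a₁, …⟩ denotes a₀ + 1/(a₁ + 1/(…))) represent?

Use the convergent recurrence hₖ = aₖ·hₖ₋₁ + hₖ₋₂ (and likewise for the denominators kₖ):
a_0 = 80: 80/1
a_1 = 1: 81/1
a_2 = 48: 3968/49
a_3 = 50: 198481/2451

198481/2451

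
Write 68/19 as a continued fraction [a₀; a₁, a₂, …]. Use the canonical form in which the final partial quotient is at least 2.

[3; 1, 1, 2, 1, 2]

68 = 3·19 + 11, so a_0 = 3
19 = 1·11 + 8, so a_1 = 1
11 = 1·8 + 3, so a_2 = 1
8 = 2·3 + 2, so a_3 = 2
3 = 1·2 + 1, so a_4 = 1
2 = 2·1 + 0, so a_5 = 2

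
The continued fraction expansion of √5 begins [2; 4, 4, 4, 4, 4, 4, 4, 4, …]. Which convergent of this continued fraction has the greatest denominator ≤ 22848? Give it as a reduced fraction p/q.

12238/5473

a_0 = 2: 2/1  (≤ bound)
a_1 = 4: 9/4  (≤ bound)
a_2 = 4: 38/17  (≤ bound)
a_3 = 4: 161/72  (≤ bound)
a_4 = 4: 682/305  (≤ bound)
a_5 = 4: 2889/1292  (≤ bound)
a_6 = 4: 12238/5473  (≤ bound)
a_7 = 4: 51841/23184  (> 22848, stop)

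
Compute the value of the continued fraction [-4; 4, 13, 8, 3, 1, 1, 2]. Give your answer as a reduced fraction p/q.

Compute successive convergents:
a_0 = -4: -4/1
a_1 = 4: -15/4
a_2 = 13: -199/53
a_3 = 8: -1607/428
a_4 = 3: -5020/1337
a_5 = 1: -6627/1765
a_6 = 1: -11647/3102
a_7 = 2: -29921/7969

-29921/7969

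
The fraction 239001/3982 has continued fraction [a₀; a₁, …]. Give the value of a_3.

239001 = 60·3982 + 81, so a_0 = 60
3982 = 49·81 + 13, so a_1 = 49
81 = 6·13 + 3, so a_2 = 6
13 = 4·3 + 1, so a_3 = 4

4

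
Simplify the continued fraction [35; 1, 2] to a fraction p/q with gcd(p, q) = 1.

Build up convergents one term at a time:
a_0 = 35: 35/1
a_1 = 1: 36/1
a_2 = 2: 107/3

107/3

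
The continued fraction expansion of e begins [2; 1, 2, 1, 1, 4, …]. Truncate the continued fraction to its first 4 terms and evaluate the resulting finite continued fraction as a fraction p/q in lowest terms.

11/4

a_0 = 2: 2/1
a_1 = 1: 3/1
a_2 = 2: 8/3
a_3 = 1: 11/4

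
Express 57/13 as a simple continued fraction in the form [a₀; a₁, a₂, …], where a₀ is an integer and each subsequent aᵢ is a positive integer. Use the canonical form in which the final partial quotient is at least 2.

[4; 2, 1, 1, 2]

Run the Euclidean algorithm, recording each quotient:
57 ÷ 13 → quotient 4, remainder 5
13 ÷ 5 → quotient 2, remainder 3
5 ÷ 3 → quotient 1, remainder 2
3 ÷ 2 → quotient 1, remainder 1
2 ÷ 1 → quotient 2, remainder 0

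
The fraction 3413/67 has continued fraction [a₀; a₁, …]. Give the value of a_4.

3

Run the Euclidean algorithm, recording each quotient:
3413 ÷ 67 → quotient 50, remainder 63
67 ÷ 63 → quotient 1, remainder 4
63 ÷ 4 → quotient 15, remainder 3
4 ÷ 3 → quotient 1, remainder 1
3 ÷ 1 → quotient 3, remainder 0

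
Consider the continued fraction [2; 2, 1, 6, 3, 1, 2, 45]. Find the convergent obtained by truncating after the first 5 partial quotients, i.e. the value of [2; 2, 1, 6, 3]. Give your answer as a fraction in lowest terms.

Start with 3.
6 + 1/(3/1) = 6 + 1/3 = 19/3
1 + 1/(19/3) = 1 + 3/19 = 22/19
2 + 1/(22/19) = 2 + 19/22 = 63/22
2 + 1/(63/22) = 2 + 22/63 = 148/63

148/63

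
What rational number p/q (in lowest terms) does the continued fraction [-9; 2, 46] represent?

-791/93

Start with 46.
2 + 1/(46/1) = 2 + 1/46 = 93/46
-9 + 1/(93/46) = -9 + 46/93 = -791/93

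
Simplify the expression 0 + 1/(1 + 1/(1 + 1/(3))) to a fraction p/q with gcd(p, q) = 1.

Collapse the nested fraction from the inside out:
Start with 3.
1 + 1/(3/1) = 1 + 1/3 = 4/3
1 + 1/(4/3) = 1 + 3/4 = 7/4
0 + 1/(7/4) = 0 + 4/7 = 4/7

4/7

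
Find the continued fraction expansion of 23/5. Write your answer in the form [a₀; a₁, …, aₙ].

[4; 1, 1, 2]

23 ÷ 5 → quotient 4, remainder 3
5 ÷ 3 → quotient 1, remainder 2
3 ÷ 2 → quotient 1, remainder 1
2 ÷ 1 → quotient 2, remainder 0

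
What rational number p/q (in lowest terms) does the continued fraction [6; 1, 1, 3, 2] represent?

105/16

Start with 2.
3 + 1/(2/1) = 3 + 1/2 = 7/2
1 + 1/(7/2) = 1 + 2/7 = 9/7
1 + 1/(9/7) = 1 + 7/9 = 16/9
6 + 1/(16/9) = 6 + 9/16 = 105/16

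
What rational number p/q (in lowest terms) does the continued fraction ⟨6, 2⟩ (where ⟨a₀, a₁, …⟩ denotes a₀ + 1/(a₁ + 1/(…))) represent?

Start with 2.
6 + 1/(2/1) = 6 + 1/2 = 13/2

13/2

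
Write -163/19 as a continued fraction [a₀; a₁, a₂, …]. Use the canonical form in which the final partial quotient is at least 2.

-163 = -9·19 + 8, so a_0 = -9
19 = 2·8 + 3, so a_1 = 2
8 = 2·3 + 2, so a_2 = 2
3 = 1·2 + 1, so a_3 = 1
2 = 2·1 + 0, so a_4 = 2

[-9; 2, 2, 1, 2]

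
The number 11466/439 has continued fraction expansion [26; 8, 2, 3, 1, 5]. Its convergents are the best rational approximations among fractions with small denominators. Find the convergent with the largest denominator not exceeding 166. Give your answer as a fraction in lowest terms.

List convergents until the denominator exceeds the bound:
a_0 = 26: 26/1  (≤ bound)
a_1 = 8: 209/8  (≤ bound)
a_2 = 2: 444/17  (≤ bound)
a_3 = 3: 1541/59  (≤ bound)
a_4 = 1: 1985/76  (≤ bound)
a_5 = 5: 11466/439  (> 166, stop)

1985/76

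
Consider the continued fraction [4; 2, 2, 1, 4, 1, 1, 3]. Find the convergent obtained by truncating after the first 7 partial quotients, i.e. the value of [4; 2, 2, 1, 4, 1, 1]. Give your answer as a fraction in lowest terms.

323/73

Work from the innermost term outward:
Start with 1.
1 + 1/(1/1) = 1 + 1/1 = 2/1
4 + 1/(2/1) = 4 + 1/2 = 9/2
1 + 1/(9/2) = 1 + 2/9 = 11/9
2 + 1/(11/9) = 2 + 9/11 = 31/11
2 + 1/(31/11) = 2 + 11/31 = 73/31
4 + 1/(73/31) = 4 + 31/73 = 323/73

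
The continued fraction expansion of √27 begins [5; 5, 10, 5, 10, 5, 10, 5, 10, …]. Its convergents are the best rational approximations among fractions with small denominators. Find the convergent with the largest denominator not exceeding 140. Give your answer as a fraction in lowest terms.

265/51

List convergents until the denominator exceeds the bound:
a_0 = 5: 5/1  (≤ bound)
a_1 = 5: 26/5  (≤ bound)
a_2 = 10: 265/51  (≤ bound)
a_3 = 5: 1351/260  (> 140, stop)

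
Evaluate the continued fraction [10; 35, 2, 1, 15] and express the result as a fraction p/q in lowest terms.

a_0 = 10: 10/1
a_1 = 35: 351/35
a_2 = 2: 712/71
a_3 = 1: 1063/106
a_4 = 15: 16657/1661

16657/1661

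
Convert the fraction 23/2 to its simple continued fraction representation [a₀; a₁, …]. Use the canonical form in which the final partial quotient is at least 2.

Repeatedly divide and take the remainder:
23 ÷ 2 → quotient 11, remainder 1
2 ÷ 1 → quotient 2, remainder 0

[11; 2]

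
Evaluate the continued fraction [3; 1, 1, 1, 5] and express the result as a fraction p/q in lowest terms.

a_0 = 3: 3/1
a_1 = 1: 4/1
a_2 = 1: 7/2
a_3 = 1: 11/3
a_4 = 5: 62/17

62/17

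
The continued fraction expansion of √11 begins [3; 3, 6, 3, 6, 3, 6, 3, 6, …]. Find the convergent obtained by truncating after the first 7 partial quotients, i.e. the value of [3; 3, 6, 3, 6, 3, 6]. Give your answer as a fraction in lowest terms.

a_0 = 3: 3/1
a_1 = 3: 10/3
a_2 = 6: 63/19
a_3 = 3: 199/60
a_4 = 6: 1257/379
a_5 = 3: 3970/1197
a_6 = 6: 25077/7561

25077/7561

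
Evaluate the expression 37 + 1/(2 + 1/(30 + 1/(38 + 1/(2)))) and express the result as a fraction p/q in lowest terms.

Collapse the nested fraction from the inside out:
Start with 2.
38 + 1/(2/1) = 38 + 1/2 = 77/2
30 + 1/(77/2) = 30 + 2/77 = 2312/77
2 + 1/(2312/77) = 2 + 77/2312 = 4701/2312
37 + 1/(4701/2312) = 37 + 2312/4701 = 176249/4701

176249/4701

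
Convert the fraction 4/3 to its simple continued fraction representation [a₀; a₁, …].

[1; 3]

Run the Euclidean algorithm, recording each quotient:
⌊4/3⌋ = 1, remainder 1
⌊3/1⌋ = 3, remainder 0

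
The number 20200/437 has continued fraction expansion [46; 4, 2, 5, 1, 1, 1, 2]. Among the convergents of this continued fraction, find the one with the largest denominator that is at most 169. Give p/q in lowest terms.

7627/165

a_0 = 46: 46/1  (≤ bound)
a_1 = 4: 185/4  (≤ bound)
a_2 = 2: 416/9  (≤ bound)
a_3 = 5: 2265/49  (≤ bound)
a_4 = 1: 2681/58  (≤ bound)
a_5 = 1: 4946/107  (≤ bound)
a_6 = 1: 7627/165  (≤ bound)
a_7 = 2: 20200/437  (> 169, stop)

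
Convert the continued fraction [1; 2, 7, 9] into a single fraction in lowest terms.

201/137

a_0 = 1: 1/1
a_1 = 2: 3/2
a_2 = 7: 22/15
a_3 = 9: 201/137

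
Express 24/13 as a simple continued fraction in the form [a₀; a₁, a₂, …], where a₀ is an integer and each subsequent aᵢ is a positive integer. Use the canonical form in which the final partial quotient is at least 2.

Run the Euclidean algorithm, recording each quotient:
24 = 1·13 + 11, so a_0 = 1
13 = 1·11 + 2, so a_1 = 1
11 = 5·2 + 1, so a_2 = 5
2 = 2·1 + 0, so a_3 = 2

[1; 1, 5, 2]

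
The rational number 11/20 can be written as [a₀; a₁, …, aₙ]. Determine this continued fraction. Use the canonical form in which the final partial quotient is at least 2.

[0; 1, 1, 4, 2]

Apply division with remainder until the remainder is 0:
11 = 0·20 + 11, so a_0 = 0
20 = 1·11 + 9, so a_1 = 1
11 = 1·9 + 2, so a_2 = 1
9 = 4·2 + 1, so a_3 = 4
2 = 2·1 + 0, so a_4 = 2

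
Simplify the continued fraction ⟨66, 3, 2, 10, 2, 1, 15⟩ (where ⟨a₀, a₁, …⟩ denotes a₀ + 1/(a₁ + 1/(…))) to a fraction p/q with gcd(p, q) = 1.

234857/3543

a_0 = 66: 66/1
a_1 = 3: 199/3
a_2 = 2: 464/7
a_3 = 10: 4839/73
a_4 = 2: 10142/153
a_5 = 1: 14981/226
a_6 = 15: 234857/3543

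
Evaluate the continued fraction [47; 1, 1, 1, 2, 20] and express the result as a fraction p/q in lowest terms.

7763/163

Use the convergent recurrence hₖ = aₖ·hₖ₋₁ + hₖ₋₂ (and likewise for the denominators kₖ):
a_0 = 47: 47/1
a_1 = 1: 48/1
a_2 = 1: 95/2
a_3 = 1: 143/3
a_4 = 2: 381/8
a_5 = 20: 7763/163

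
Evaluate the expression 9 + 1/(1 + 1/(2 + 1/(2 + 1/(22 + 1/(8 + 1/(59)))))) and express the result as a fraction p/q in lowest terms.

725337/74674

a_0 = 9: 9/1
a_1 = 1: 10/1
a_2 = 2: 29/3
a_3 = 2: 68/7
a_4 = 22: 1525/157
a_5 = 8: 12268/1263
a_6 = 59: 725337/74674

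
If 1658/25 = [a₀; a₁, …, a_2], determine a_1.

3

Run the Euclidean algorithm, recording each quotient:
1658 = 66·25 + 8, so a_0 = 66
25 = 3·8 + 1, so a_1 = 3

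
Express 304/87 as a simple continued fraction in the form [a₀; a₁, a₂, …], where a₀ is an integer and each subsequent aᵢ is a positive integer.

Run the Euclidean algorithm, recording each quotient:
304 = 3·87 + 43, so a_0 = 3
87 = 2·43 + 1, so a_1 = 2
43 = 43·1 + 0, so a_2 = 43

[3; 2, 43]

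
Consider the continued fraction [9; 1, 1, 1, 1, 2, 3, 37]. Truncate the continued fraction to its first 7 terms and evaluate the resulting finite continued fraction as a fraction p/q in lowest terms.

423/44

Work from the innermost term outward:
Start with 3.
2 + 1/(3/1) = 2 + 1/3 = 7/3
1 + 1/(7/3) = 1 + 3/7 = 10/7
1 + 1/(10/7) = 1 + 7/10 = 17/10
1 + 1/(17/10) = 1 + 10/17 = 27/17
1 + 1/(27/17) = 1 + 17/27 = 44/27
9 + 1/(44/27) = 9 + 27/44 = 423/44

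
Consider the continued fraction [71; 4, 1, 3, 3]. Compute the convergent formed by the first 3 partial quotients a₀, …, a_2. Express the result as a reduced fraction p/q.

Start with 1.
4 + 1/(1/1) = 4 + 1/1 = 5/1
71 + 1/(5/1) = 71 + 1/5 = 356/5

356/5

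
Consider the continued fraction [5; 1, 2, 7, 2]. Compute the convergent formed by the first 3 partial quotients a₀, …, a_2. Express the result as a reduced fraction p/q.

Start with 2.
1 + 1/(2/1) = 1 + 1/2 = 3/2
5 + 1/(3/2) = 5 + 2/3 = 17/3

17/3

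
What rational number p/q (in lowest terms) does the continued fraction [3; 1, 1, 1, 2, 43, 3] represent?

Build up convergents one term at a time:
a_0 = 3: 3/1
a_1 = 1: 4/1
a_2 = 1: 7/2
a_3 = 1: 11/3
a_4 = 2: 29/8
a_5 = 43: 1258/347
a_6 = 3: 3803/1049

3803/1049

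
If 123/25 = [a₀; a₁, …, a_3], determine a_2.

11

123 = 4·25 + 23, so a_0 = 4
25 = 1·23 + 2, so a_1 = 1
23 = 11·2 + 1, so a_2 = 11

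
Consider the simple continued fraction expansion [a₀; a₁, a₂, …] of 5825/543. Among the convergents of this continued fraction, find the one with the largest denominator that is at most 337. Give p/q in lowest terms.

118/11

List convergents until the denominator exceeds the bound:
a_0 = 10: 10/1  (≤ bound)
a_1 = 1: 11/1  (≤ bound)
a_2 = 2: 32/3  (≤ bound)
a_3 = 1: 43/4  (≤ bound)
a_4 = 2: 118/11  (≤ bound)
a_5 = 49: 5825/543  (> 337, stop)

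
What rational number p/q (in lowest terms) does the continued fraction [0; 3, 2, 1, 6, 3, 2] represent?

146/489

Start with 2.
3 + 1/(2/1) = 3 + 1/2 = 7/2
6 + 1/(7/2) = 6 + 2/7 = 44/7
1 + 1/(44/7) = 1 + 7/44 = 51/44
2 + 1/(51/44) = 2 + 44/51 = 146/51
3 + 1/(146/51) = 3 + 51/146 = 489/146
0 + 1/(489/146) = 0 + 146/489 = 146/489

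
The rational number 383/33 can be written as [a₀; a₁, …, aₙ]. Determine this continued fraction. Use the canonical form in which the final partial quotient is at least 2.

[11; 1, 1, 1, 1, 6]

⌊383/33⌋ = 11, remainder 20
⌊33/20⌋ = 1, remainder 13
⌊20/13⌋ = 1, remainder 7
⌊13/7⌋ = 1, remainder 6
⌊7/6⌋ = 1, remainder 1
⌊6/1⌋ = 6, remainder 0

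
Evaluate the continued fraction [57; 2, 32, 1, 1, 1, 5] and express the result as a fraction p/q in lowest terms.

64794/1127

Start with 5.
1 + 1/(5/1) = 1 + 1/5 = 6/5
1 + 1/(6/5) = 1 + 5/6 = 11/6
1 + 1/(11/6) = 1 + 6/11 = 17/11
32 + 1/(17/11) = 32 + 11/17 = 555/17
2 + 1/(555/17) = 2 + 17/555 = 1127/555
57 + 1/(1127/555) = 57 + 555/1127 = 64794/1127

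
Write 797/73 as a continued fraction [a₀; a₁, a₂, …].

[10; 1, 11, 6]

797 = 10·73 + 67, so a_0 = 10
73 = 1·67 + 6, so a_1 = 1
67 = 11·6 + 1, so a_2 = 11
6 = 6·1 + 0, so a_3 = 6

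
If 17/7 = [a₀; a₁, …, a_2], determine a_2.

17 ÷ 7 → quotient 2, remainder 3
7 ÷ 3 → quotient 2, remainder 1
3 ÷ 1 → quotient 3, remainder 0

3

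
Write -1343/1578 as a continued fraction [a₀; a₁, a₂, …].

-1343 ÷ 1578 → quotient -1, remainder 235
1578 ÷ 235 → quotient 6, remainder 168
235 ÷ 168 → quotient 1, remainder 67
168 ÷ 67 → quotient 2, remainder 34
67 ÷ 34 → quotient 1, remainder 33
34 ÷ 33 → quotient 1, remainder 1
33 ÷ 1 → quotient 33, remainder 0

[-1; 6, 1, 2, 1, 1, 33]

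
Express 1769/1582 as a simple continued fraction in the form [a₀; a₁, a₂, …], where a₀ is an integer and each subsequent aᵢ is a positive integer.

[1; 8, 2, 5, 1, 2, 1, 3]

1769 ÷ 1582 → quotient 1, remainder 187
1582 ÷ 187 → quotient 8, remainder 86
187 ÷ 86 → quotient 2, remainder 15
86 ÷ 15 → quotient 5, remainder 11
15 ÷ 11 → quotient 1, remainder 4
11 ÷ 4 → quotient 2, remainder 3
4 ÷ 3 → quotient 1, remainder 1
3 ÷ 1 → quotient 3, remainder 0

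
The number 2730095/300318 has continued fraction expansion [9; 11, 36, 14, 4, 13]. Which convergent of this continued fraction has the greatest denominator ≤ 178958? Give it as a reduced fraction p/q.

206113/22673

List convergents until the denominator exceeds the bound:
a_0 = 9: 9/1  (≤ bound)
a_1 = 11: 100/11  (≤ bound)
a_2 = 36: 3609/397  (≤ bound)
a_3 = 14: 50626/5569  (≤ bound)
a_4 = 4: 206113/22673  (≤ bound)
a_5 = 13: 2730095/300318  (> 178958, stop)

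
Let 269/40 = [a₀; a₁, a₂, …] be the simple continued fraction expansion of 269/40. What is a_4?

1

Run the Euclidean algorithm, recording each quotient:
269 ÷ 40 → quotient 6, remainder 29
40 ÷ 29 → quotient 1, remainder 11
29 ÷ 11 → quotient 2, remainder 7
11 ÷ 7 → quotient 1, remainder 4
7 ÷ 4 → quotient 1, remainder 3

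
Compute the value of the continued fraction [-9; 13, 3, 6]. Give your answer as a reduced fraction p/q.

-2258/253

Start with 6.
3 + 1/(6/1) = 3 + 1/6 = 19/6
13 + 1/(19/6) = 13 + 6/19 = 253/19
-9 + 1/(253/19) = -9 + 19/253 = -2258/253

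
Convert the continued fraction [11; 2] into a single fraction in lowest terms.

23/2

Compute successive convergents:
a_0 = 11: 11/1
a_1 = 2: 23/2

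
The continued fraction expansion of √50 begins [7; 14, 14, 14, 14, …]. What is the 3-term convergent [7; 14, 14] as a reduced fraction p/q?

1393/197

Start with 14.
14 + 1/(14/1) = 14 + 1/14 = 197/14
7 + 1/(197/14) = 7 + 14/197 = 1393/197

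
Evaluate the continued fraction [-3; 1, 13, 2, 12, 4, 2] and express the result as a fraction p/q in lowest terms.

Starting at the tail and folding back:
Start with 2.
4 + 1/(2/1) = 4 + 1/2 = 9/2
12 + 1/(9/2) = 12 + 2/9 = 110/9
2 + 1/(110/9) = 2 + 9/110 = 229/110
13 + 1/(229/110) = 13 + 110/229 = 3087/229
1 + 1/(3087/229) = 1 + 229/3087 = 3316/3087
-3 + 1/(3316/3087) = -3 + 3087/3316 = -6861/3316

-6861/3316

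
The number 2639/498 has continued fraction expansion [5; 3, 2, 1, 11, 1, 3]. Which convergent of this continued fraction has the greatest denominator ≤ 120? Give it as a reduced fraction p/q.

List convergents until the denominator exceeds the bound:
a_0 = 5: 5/1  (≤ bound)
a_1 = 3: 16/3  (≤ bound)
a_2 = 2: 37/7  (≤ bound)
a_3 = 1: 53/10  (≤ bound)
a_4 = 11: 620/117  (≤ bound)
a_5 = 1: 673/127  (> 120, stop)

620/117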